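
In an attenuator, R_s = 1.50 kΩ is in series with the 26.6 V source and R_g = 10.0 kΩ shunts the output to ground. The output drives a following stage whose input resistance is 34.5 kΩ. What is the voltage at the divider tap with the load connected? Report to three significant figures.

The load sits in parallel with R_g: R_g‖R_L = (10.0 × 34.5) / (10.0 + 34.5) = 7.753 kΩ.
V_out = 26.6 × 7.753 / (1.50 + 7.753) = 26.6 × 7.753/9.253 = 22.3 V.

V_out ≈ 22.3 V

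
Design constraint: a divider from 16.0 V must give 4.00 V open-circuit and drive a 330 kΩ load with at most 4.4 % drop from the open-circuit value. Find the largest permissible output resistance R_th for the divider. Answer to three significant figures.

Loading drop = R_th/(R_th + R_L) ≤ 0.0440, so R_th ≤ R_L · ε/(1−ε) = 330 kΩ × 0.0440/0.9560 = 15.2 kΩ.

R_th ≤ 15.2 kΩ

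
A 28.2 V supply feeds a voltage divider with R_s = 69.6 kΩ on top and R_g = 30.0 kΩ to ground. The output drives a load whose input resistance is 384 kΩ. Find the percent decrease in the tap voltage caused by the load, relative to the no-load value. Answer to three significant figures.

5.18 %

The divider's output (Thévenin) resistance is R_s‖R_g = 20.96 kΩ.
Fractional drop under load = R_th/(R_th + R_L) = 20.96 / (20.96 + 384) = 0.05177.
So the output falls by 5.18 %.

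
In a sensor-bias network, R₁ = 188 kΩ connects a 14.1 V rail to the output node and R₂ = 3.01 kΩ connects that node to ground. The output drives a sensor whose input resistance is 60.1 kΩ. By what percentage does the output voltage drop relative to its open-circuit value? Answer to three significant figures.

The divider's output (Thévenin) resistance is R₁‖R₂ = 2.963 kΩ.
Fractional drop under load = R_th/(R_th + R_L) = 2.963 / (2.963 + 60.1) = 0.04698.
So the output falls by 4.70 %.

4.70 %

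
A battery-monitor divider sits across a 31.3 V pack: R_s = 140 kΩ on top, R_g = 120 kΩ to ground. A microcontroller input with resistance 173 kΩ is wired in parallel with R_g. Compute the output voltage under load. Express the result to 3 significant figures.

V_out ≈ 10.5 V

The load sits in parallel with R_g: R_g‖R_L = (120 × 173) / (120 + 173) = 70.85 kΩ.
V_out = 31.3 × 70.85 / (140 + 70.85) = 31.3 × 70.85/210.9 = 10.5 V.
(Unloaded it would have been 14.4 V.)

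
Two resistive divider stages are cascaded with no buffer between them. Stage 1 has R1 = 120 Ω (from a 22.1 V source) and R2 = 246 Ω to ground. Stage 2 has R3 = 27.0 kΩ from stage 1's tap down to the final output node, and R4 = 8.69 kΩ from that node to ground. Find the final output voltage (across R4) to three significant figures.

Stage 2 presents R3+R4 = 35690 Ω as a load on stage 1's tap.
Stage 1's lower leg becomes R2‖(R3+R4) = 244.3 Ω, so V_mid = 22.1 × 244.3/364.3 = 14.82 V.
Stage 2 is itself unloaded: V_out = V_mid × R4/(R3+R4) = 14.82 × 8690/35690 = 3.61 V.

V_out ≈ 3.61 V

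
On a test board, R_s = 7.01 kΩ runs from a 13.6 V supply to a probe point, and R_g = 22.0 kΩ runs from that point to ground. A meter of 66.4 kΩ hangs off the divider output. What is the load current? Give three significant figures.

R_g‖R_L = 16.52 kΩ; V_out = 13.6 × 16.52/23.53 = 9.549 V.
I_L = V_out / R_L = 9.549 / 66.4 kΩ = 0.144 mA.

I_L ≈ 0.144 mA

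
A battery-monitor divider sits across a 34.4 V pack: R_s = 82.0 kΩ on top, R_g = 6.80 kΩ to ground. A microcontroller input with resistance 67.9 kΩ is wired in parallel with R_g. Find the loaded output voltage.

The load sits in parallel with R_g: R_g‖R_L = (6.80 × 67.9) / (6.80 + 67.9) = 6.181 kΩ.
V_out = 34.4 × 6.181 / (82.0 + 6.181) = 34.4 × 6.181/88.18 = 2.41 V.

V_out ≈ 2.41 V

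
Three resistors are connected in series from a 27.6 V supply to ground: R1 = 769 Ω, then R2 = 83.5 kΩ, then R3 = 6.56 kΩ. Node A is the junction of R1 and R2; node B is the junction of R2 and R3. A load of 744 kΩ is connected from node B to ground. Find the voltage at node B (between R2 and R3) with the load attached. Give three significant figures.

V ≈ 1.98 V

At node B, R3 is in parallel with the load: R3‖R_L = 6503 Ω.
Below node A the resistance is R2 + (R3‖R_L) = 90000 Ω, so V_A = 27.6 × 90000/90770 = 27.37 V.
Then V_B = V_A × (R3‖R_L)/(R2 + R3‖R_L) = 27.37 × 6503/90000 = 1.98 V.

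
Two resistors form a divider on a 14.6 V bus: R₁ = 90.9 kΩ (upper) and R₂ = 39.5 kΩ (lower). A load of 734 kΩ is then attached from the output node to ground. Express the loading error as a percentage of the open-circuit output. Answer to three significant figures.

3.62 %

The divider's output (Thévenin) resistance is R₁‖R₂ = 27.53 kΩ.
Fractional drop under load = R_th/(R_th + R_L) = 27.53 / (27.53 + 734) = 0.03616.
So the output falls by 3.62 %.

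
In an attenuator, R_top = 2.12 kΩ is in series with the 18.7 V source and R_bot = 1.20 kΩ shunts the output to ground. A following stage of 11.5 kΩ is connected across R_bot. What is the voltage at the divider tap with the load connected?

V_out ≈ 6.34 V

The load sits in parallel with R_bot: R_bot‖R_L = (1.20 × 11.5) / (1.20 + 11.5) = 1.087 kΩ.
V_out = 18.7 × 1.087 / (2.12 + 1.087) = 18.7 × 1.087/3.207 = 6.34 V.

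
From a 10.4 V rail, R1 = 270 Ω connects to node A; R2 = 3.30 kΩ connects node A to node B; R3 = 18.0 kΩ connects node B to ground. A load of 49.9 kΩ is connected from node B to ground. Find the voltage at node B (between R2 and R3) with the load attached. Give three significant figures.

V ≈ 8.19 V

At node B, R3 is in parallel with the load: R3‖R_L = 13230 Ω.
Below node A the resistance is R2 + (R3‖R_L) = 16530 Ω, so V_A = 10.4 × 16530/16800 = 10.23 V.
Then V_B = V_A × (R3‖R_L)/(R2 + R3‖R_L) = 10.23 × 13230/16530 = 8.19 V.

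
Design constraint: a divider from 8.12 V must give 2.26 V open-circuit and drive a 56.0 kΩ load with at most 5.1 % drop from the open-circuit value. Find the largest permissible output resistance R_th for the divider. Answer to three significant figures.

Loading drop = R_th/(R_th + R_L) ≤ 0.0510, so R_th ≤ R_L · ε/(1−ε) = 56.0 kΩ × 0.0510/0.9490 = 3.01 kΩ.
(Any R1, R2 with R2/(R1+R2) = 0.278 and R1‖R2 ≤ 3.01 kΩ will meet the spec.)

R_th ≤ 3.01 kΩ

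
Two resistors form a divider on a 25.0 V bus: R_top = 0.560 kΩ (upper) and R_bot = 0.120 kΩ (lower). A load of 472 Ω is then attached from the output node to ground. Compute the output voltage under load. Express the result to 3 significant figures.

The load sits in parallel with R_bot: R_bot‖R_L = (120 × 472) / (120 + 472) = 95.68 Ω.
V_out = 25.0 × 95.68 / (560 + 95.68) = 25.0 × 95.68/655.7 = 3.65 V.

V_out ≈ 3.65 V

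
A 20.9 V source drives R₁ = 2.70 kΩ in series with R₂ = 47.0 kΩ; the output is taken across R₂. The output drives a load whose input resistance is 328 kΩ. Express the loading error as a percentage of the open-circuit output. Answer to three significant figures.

The divider's output (Thévenin) resistance is R₁‖R₂ = 2.553 kΩ.
Fractional drop under load = R_th/(R_th + R_L) = 2.553 / (2.553 + 328) = 0.007724.
So the output falls by 0.772 %.

0.772 %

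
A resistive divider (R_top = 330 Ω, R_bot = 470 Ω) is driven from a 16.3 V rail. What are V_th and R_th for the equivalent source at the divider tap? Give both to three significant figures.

V_th is the open-circuit tap voltage: 16.3 × 470/(330 + 470) = 9.58 V.
With the supply zeroed, R_top and R_bot appear in parallel from the tap: R_th = R_top‖R_bot = (330 × 470)/800.0 = 194 Ω.

V_th = 9.58 V, R_th = 194 Ω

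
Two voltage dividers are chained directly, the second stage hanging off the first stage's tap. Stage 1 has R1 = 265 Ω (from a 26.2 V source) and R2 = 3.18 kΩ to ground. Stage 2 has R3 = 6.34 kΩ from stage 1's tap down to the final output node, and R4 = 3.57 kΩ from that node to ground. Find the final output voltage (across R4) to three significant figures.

V_out ≈ 8.50 V

Stage 2 presents R3+R4 = 9910 Ω as a load on stage 1's tap.
Stage 1's lower leg becomes R2‖(R3+R4) = 2407 Ω, so V_mid = 26.2 × 2407/2672 = 23.60 V.
Stage 2 is itself unloaded: V_out = V_mid × R4/(R3+R4) = 23.60 × 3570/9910 = 8.50 V.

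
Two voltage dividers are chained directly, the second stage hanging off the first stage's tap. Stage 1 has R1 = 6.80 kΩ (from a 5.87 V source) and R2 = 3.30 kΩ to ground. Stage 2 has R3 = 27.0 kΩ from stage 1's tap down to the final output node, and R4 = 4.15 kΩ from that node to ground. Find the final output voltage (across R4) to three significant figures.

Stage 2 presents R3+R4 = 31.15 kΩ as a load on stage 1's tap.
Stage 1's lower leg becomes R2‖(R3+R4) = 2.984 kΩ, so V_mid = 5.87 × 2.984/9.784 = 1.790 V.
Stage 2 is itself unloaded: V_out = V_mid × R4/(R3+R4) = 1.790 × 4.15/31.15 = 0.239 V.

V_out ≈ 0.239 V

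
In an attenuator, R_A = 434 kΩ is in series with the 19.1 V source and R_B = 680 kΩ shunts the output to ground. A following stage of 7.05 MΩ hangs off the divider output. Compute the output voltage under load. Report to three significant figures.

The load sits in parallel with R_B: R_B‖R_L = (680 × 7050) / (680 + 7050) = 620.2 kΩ.
V_out = 19.1 × 620.2 / (434 + 620.2) = 19.1 × 620.2/1054 = 11.2 V.

V_out ≈ 11.2 V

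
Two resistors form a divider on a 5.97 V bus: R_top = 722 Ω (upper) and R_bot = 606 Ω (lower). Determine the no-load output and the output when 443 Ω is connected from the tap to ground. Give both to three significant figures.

Unloaded: 2.72 V; loaded: 1.56 V

Open-circuit: V = 5.97 × 606/(722 + 606) = 2.72 V.
With the load, R_bot becomes R_bot‖R_L = 255.9 Ω, so V = 5.97 × 255.9/977.9 = 1.56 V.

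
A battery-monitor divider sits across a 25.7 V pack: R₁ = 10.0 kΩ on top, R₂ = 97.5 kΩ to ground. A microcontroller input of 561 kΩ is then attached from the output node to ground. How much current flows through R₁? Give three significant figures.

R₂‖R_L = 83.06 kΩ, so the source sees R₁ + R₂‖R_L = 93.06 kΩ.
I = 25.7 V / 93.06 kΩ = 0.276 mA.

I ≈ 0.276 mA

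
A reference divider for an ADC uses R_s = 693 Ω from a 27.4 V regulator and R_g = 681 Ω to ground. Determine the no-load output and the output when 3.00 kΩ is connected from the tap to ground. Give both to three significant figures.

Open-circuit: V = 27.4 × 681/(693 + 681) = 13.6 V.
With the load, R_g becomes R_g‖R_L = 555.0 Ω, so V = 27.4 × 555.0/1248 = 12.2 V.

Unloaded: 13.6 V; loaded: 12.2 V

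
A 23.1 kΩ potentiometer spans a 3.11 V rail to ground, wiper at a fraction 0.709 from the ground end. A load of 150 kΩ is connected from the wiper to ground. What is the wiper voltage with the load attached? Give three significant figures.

The wiper splits the pot into (1−α)R = 6.722 kΩ above and αR = 16.38 kΩ below.
Lower section ‖ load = 14.77 kΩ.
V_wiper = 3.11 × 14.77/(6.722 + 14.77) = 2.14 V.

V ≈ 2.14 V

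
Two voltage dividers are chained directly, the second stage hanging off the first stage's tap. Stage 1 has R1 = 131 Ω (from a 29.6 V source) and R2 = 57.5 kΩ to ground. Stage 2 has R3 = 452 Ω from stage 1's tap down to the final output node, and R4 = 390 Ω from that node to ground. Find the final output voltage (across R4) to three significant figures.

Stage 2 presents R3+R4 = 842.0 Ω as a load on stage 1's tap.
Stage 1's lower leg becomes R2‖(R3+R4) = 829.8 Ω, so V_mid = 29.6 × 829.8/960.8 = 25.56 V.
Stage 2 is itself unloaded: V_out = V_mid × R4/(R3+R4) = 25.56 × 390/842.0 = 11.8 V.

V_out ≈ 11.8 V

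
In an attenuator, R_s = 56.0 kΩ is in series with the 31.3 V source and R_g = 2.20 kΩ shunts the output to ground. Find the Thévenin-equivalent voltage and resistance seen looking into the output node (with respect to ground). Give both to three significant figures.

V_th = 1.18 V, R_th = 2.12 kΩ

V_th is the open-circuit tap voltage: 31.3 × 2.20/(56.0 + 2.20) = 1.18 V.
With the supply zeroed, R_s and R_g appear in parallel from the tap: R_th = R_s‖R_g = (56.0 × 2.20)/58.20 = 2.12 kΩ.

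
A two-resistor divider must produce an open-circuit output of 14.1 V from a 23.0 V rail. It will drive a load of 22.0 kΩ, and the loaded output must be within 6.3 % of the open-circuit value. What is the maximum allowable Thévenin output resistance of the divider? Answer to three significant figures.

R_th ≤ 1.48 kΩ

Loading drop = R_th/(R_th + R_L) ≤ 0.0630, so R_th ≤ R_L · ε/(1−ε) = 22.0 kΩ × 0.0630/0.9370 = 1.48 kΩ.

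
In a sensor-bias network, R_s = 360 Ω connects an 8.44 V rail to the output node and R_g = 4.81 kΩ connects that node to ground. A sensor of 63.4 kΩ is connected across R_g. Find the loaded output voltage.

The load sits in parallel with R_g: R_g‖R_L = (4810 × 63400) / (4810 + 63400) = 4471 Ω.
V_out = 8.44 × 4471 / (360 + 4471) = 8.44 × 4471/4831 = 7.81 V.
(Unloaded it would have been 7.85 V.)

V_out ≈ 7.81 V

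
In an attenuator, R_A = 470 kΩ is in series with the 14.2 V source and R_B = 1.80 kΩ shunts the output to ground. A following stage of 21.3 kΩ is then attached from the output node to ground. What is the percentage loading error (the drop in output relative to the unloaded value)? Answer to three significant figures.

7.76 %

The divider's output (Thévenin) resistance is R_A‖R_B = 1.793 kΩ.
Fractional drop under load = R_th/(R_th + R_L) = 1.793 / (1.793 + 21.3) = 0.07765.
So the output falls by 7.76 %.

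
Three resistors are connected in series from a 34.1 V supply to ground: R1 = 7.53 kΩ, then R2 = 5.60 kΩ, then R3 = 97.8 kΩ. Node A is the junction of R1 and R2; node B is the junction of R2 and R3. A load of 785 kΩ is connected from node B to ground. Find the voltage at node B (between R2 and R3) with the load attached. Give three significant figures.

At node B, R3 is in parallel with the load: R3‖R_L = 86.97 kΩ.
Below node A the resistance is R2 + (R3‖R_L) = 92.57 kΩ, so V_A = 34.1 × 92.57/100.1 = 31.53 V.
Then V_B = V_A × (R3‖R_L)/(R2 + R3‖R_L) = 31.53 × 86.97/92.57 = 29.6 V.

V ≈ 29.6 V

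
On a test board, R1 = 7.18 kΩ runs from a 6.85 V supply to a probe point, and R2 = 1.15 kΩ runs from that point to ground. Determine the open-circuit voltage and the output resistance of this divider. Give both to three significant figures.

V_th is the open-circuit tap voltage: 6.85 × 1.15/(7.18 + 1.15) = 0.946 V.
With the supply zeroed, R1 and R2 appear in parallel from the tap: R_th = R1‖R2 = (7.18 × 1.15)/8.330 = 991 Ω.

V_th = 0.946 V, R_th = 991 Ω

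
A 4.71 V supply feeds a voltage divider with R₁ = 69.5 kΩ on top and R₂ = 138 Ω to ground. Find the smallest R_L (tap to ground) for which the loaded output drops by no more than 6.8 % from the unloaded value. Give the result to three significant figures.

Output resistance R_th = R₁‖R₂ = (69500 × 138)/69640 = 137.7 Ω.
The fractional drop is R_th/(R_th + R_L); requiring this ≤ 0.0680 gives R_L ≥ R_th(1/0.0680 − 1) = 137.7 × 13.71 = 1.89 kΩ.

R_L(min) ≈ 1.89 kΩ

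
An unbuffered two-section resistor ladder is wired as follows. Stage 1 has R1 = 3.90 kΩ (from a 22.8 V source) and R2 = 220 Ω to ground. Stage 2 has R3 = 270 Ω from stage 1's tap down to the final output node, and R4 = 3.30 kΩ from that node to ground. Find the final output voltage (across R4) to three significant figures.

V_out ≈ 1.06 V

Stage 2 presents R3+R4 = 3570 Ω as a load on stage 1's tap.
Stage 1's lower leg becomes R2‖(R3+R4) = 207.2 Ω, so V_mid = 22.8 × 207.2/4107 = 1.150 V.
Stage 2 is itself unloaded: V_out = V_mid × R4/(R3+R4) = 1.150 × 3300/3570 = 1.06 V.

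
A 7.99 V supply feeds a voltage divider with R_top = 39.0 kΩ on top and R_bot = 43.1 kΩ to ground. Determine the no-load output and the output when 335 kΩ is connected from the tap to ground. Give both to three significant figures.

Unloaded: 4.19 V; loaded: 3.95 V

Open-circuit: V = 7.99 × 43.1/(39.0 + 43.1) = 4.19 V.
With the load, R_bot becomes R_bot‖R_L = 38.19 kΩ, so V = 7.99 × 38.19/77.19 = 3.95 V.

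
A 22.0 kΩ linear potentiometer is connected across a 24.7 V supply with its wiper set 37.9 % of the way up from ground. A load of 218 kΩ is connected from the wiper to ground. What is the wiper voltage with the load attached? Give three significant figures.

V ≈ 9.14 V

The wiper splits the pot into (1−α)R = 13.66 kΩ above and αR = 8.338 kΩ below.
Lower section ‖ load = 8.031 kΩ.
V_wiper = 24.7 × 8.031/(13.66 + 8.031) = 9.14 V.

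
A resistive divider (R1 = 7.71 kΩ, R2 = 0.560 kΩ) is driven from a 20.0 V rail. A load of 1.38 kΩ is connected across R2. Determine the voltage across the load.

V_out ≈ 0.983 V

The load sits in parallel with R2: R2‖R_L = (560 × 1380) / (560 + 1380) = 398.4 Ω.
V_out = 20.0 × 398.4 / (7710 + 398.4) = 20.0 × 398.4/8108 = 0.983 V.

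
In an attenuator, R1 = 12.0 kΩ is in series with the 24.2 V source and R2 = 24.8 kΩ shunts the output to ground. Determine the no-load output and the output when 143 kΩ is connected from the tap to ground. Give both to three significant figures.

Open-circuit: V = 24.2 × 24.8/(12.0 + 24.8) = 16.3 V.
With the load, R2 becomes R2‖R_L = 21.13 kΩ, so V = 24.2 × 21.13/33.13 = 15.4 V.

Unloaded: 16.3 V; loaded: 15.4 V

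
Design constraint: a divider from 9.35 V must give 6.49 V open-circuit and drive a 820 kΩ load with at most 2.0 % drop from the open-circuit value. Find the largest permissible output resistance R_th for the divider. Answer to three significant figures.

R_th ≤ 16.7 kΩ

Loading drop = R_th/(R_th + R_L) ≤ 0.0200, so R_th ≤ R_L · ε/(1−ε) = 820 kΩ × 0.0200/0.9800 = 16.7 kΩ.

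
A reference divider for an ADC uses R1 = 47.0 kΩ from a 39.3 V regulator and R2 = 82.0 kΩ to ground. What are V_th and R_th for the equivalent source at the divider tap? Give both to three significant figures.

V_th is the open-circuit tap voltage: 39.3 × 82.0/(47.0 + 82.0) = 25.0 V.
With the supply zeroed, R1 and R2 appear in parallel from the tap: R_th = R1‖R2 = (47.0 × 82.0)/129.0 = 29.9 kΩ.

V_th = 25.0 V, R_th = 29.9 kΩ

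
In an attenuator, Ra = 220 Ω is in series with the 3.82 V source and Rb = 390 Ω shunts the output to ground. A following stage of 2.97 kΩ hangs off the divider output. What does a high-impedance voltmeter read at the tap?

The load sits in parallel with Rb: Rb‖R_L = (390 × 2970) / (390 + 2970) = 344.7 Ω.
V_out = 3.82 × 344.7 / (220 + 344.7) = 3.82 × 344.7/564.7 = 2.33 V.

V_out ≈ 2.33 V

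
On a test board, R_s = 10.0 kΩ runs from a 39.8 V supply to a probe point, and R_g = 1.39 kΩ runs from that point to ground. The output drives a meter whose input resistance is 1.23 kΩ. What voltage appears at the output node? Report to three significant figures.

V_out ≈ 2.44 V

The load sits in parallel with R_g: R_g‖R_L = (1.39 × 1.23) / (1.39 + 1.23) = 0.6526 kΩ.
V_out = 39.8 × 0.6526 / (10.0 + 0.6526) = 39.8 × 0.6526/10.65 = 2.44 V.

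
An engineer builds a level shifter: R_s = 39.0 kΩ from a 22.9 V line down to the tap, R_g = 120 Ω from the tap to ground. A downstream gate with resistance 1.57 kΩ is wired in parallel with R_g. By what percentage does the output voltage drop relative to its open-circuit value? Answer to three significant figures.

7.08 %

The divider's output (Thévenin) resistance is R_s‖R_g = 119.6 Ω.
Fractional drop under load = R_th/(R_th + R_L) = 119.6 / (119.6 + 1570) = 0.07080.
So the output falls by 7.08 %.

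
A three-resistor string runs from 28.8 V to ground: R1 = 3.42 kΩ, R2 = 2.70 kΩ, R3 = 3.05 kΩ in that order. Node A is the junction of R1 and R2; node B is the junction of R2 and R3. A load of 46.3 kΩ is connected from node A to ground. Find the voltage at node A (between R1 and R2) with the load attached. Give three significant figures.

Below node A the series string R2+R3 = 5.750 kΩ sits in parallel with the 46.3 kΩ load: 5.115 kΩ.
V_A = 28.8 × 5.115/(3.42 + 5.115) = 17.3 V.

V ≈ 17.3 V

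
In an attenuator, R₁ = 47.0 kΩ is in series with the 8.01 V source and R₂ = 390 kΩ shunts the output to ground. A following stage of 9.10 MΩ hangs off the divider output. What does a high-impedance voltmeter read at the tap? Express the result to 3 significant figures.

V_out ≈ 7.12 V

The load sits in parallel with R₂: R₂‖R_L = (390 × 9100) / (390 + 9100) = 374.0 kΩ.
V_out = 8.01 × 374.0 / (47.0 + 374.0) = 8.01 × 374.0/421.0 = 7.12 V.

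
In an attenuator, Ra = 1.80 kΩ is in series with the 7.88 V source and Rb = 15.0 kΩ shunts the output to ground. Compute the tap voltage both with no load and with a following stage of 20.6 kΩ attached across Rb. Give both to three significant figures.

Open-circuit: V = 7.88 × 15.0/(1.80 + 15.0) = 7.04 V.
With the load, Rb becomes Rb‖R_L = 8.680 kΩ, so V = 7.88 × 8.680/10.48 = 6.53 V.

Unloaded: 7.04 V; loaded: 6.53 V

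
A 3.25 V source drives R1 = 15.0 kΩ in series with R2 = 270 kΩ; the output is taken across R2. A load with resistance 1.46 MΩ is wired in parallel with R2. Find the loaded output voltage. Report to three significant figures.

The load sits in parallel with R2: R2‖R_L = (270 × 1460) / (270 + 1460) = 227.9 kΩ.
V_out = 3.25 × 227.9 / (15.0 + 227.9) = 3.25 × 227.9/242.9 = 3.05 V.

V_out ≈ 3.05 V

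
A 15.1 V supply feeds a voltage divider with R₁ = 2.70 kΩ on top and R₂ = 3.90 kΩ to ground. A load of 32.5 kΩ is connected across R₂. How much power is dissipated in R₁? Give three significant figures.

P ≈ 16.1 mW

Total resistance from the source is R₁ + (R₂‖R_L) = 6.182 kΩ, so I = 15.1/6.182 kΩ = 2.443 mA.
P = I²·R₁ = (2.443 mA)² × 2.70 kΩ = 16.1 mW.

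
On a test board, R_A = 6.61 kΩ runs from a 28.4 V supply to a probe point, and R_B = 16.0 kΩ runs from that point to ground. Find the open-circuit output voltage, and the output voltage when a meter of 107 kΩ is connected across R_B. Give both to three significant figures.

Unloaded: 20.1 V; loaded: 19.3 V

Open-circuit: V = 28.4 × 16.0/(6.61 + 16.0) = 20.1 V.
With the load, R_B becomes R_B‖R_L = 13.92 kΩ, so V = 28.4 × 13.92/20.53 = 19.3 V.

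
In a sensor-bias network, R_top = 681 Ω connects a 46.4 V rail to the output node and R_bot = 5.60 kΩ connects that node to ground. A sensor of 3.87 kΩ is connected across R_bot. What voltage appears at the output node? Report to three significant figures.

V_out ≈ 35.8 V

The load sits in parallel with R_bot: R_bot‖R_L = (5600 × 3870) / (5600 + 3870) = 2288 Ω.
V_out = 46.4 × 2288 / (681 + 2288) = 46.4 × 2288/2969 = 35.8 V.
(Unloaded it would have been 41.4 V.)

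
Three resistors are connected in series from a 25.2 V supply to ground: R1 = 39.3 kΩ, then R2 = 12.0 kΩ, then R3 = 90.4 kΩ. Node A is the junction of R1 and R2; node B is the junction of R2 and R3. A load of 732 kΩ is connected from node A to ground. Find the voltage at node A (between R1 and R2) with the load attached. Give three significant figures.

Below node A the series string R2+R3 = 102.4 kΩ sits in parallel with the 732 kΩ load: 89.83 kΩ.
V_A = 25.2 × 89.83/(39.3 + 89.83) = 17.5 V.

V ≈ 17.5 V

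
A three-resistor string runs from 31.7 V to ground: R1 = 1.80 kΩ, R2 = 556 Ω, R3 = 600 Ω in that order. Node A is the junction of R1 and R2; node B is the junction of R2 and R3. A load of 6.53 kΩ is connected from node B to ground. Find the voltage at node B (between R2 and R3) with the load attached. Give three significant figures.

At node B, R3 is in parallel with the load: R3‖R_L = 549.5 Ω.
Below node A the resistance is R2 + (R3‖R_L) = 1106 Ω, so V_A = 31.7 × 1106/2906 = 12.06 V.
Then V_B = V_A × (R3‖R_L)/(R2 + R3‖R_L) = 12.06 × 549.5/1106 = 6.00 V.

V ≈ 6.00 V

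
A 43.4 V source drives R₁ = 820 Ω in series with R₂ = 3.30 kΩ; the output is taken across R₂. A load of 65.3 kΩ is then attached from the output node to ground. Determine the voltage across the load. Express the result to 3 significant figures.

The load sits in parallel with R₂: R₂‖R_L = (3300 × 65300) / (3300 + 65300) = 3141 Ω.
V_out = 43.4 × 3141 / (820 + 3141) = 43.4 × 3141/3961 = 34.4 V.
(Unloaded it would have been 34.8 V.)

V_out ≈ 34.4 V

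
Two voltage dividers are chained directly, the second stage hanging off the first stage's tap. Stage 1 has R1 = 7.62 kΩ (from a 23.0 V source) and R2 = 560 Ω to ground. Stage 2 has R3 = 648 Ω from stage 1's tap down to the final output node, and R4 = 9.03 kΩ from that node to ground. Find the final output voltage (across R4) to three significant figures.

Stage 2 presents R3+R4 = 9678 Ω as a load on stage 1's tap.
Stage 1's lower leg becomes R2‖(R3+R4) = 529.4 Ω, so V_mid = 23.0 × 529.4/8149 = 1.494 V.
Stage 2 is itself unloaded: V_out = V_mid × R4/(R3+R4) = 1.494 × 9030/9678 = 1.39 V.

V_out ≈ 1.39 V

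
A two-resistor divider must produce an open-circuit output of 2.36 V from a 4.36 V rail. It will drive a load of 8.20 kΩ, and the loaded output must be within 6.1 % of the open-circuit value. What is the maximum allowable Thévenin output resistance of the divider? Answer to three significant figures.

R_th ≤ 533 Ω

Loading drop = R_th/(R_th + R_L) ≤ 0.0610, so R_th ≤ R_L · ε/(1−ε) = 8.20 kΩ × 0.0610/0.9390 = 533 Ω.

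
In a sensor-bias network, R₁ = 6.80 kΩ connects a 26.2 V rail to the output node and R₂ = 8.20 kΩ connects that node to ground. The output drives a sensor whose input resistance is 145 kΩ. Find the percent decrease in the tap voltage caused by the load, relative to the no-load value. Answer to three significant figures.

2.50 %

The divider's output (Thévenin) resistance is R₁‖R₂ = 3.717 kΩ.
Fractional drop under load = R_th/(R_th + R_L) = 3.717 / (3.717 + 145) = 0.02500.
So the output falls by 2.50 %.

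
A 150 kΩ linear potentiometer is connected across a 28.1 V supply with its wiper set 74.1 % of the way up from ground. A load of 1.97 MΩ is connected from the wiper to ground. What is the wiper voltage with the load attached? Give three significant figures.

The wiper splits the pot into (1−α)R = 38.85 kΩ above and αR = 111.2 kΩ below.
Lower section ‖ load = 105.2 kΩ.
V_wiper = 28.1 × 105.2/(38.85 + 105.2) = 20.5 V.

V ≈ 20.5 V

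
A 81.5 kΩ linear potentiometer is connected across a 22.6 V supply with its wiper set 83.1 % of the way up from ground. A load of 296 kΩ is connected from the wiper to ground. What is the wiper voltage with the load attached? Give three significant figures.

V ≈ 18.1 V

The wiper splits the pot into (1−α)R = 13.77 kΩ above and αR = 67.73 kΩ below.
Lower section ‖ load = 55.12 kΩ.
V_wiper = 22.6 × 55.12/(13.77 + 55.12) = 18.1 V.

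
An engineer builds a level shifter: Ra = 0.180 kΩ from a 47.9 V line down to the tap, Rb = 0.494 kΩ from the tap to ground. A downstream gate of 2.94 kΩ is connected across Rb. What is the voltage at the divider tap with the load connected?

V_out ≈ 33.6 V

The load sits in parallel with Rb: Rb‖R_L = (494 × 2940) / (494 + 2940) = 422.9 Ω.
V_out = 47.9 × 422.9 / (180 + 422.9) = 47.9 × 422.9/602.9 = 33.6 V.
(Unloaded it would have been 35.1 V.)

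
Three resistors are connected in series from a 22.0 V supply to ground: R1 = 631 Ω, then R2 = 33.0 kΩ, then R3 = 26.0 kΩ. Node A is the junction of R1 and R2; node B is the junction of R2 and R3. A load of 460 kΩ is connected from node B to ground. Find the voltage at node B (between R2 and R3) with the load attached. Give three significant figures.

At node B, R3 is in parallel with the load: R3‖R_L = 24610 Ω.
Below node A the resistance is R2 + (R3‖R_L) = 57610 Ω, so V_A = 22.0 × 57610/58240 = 21.76 V.
Then V_B = V_A × (R3‖R_L)/(R2 + R3‖R_L) = 21.76 × 24610/57610 = 9.30 V.

V ≈ 9.30 V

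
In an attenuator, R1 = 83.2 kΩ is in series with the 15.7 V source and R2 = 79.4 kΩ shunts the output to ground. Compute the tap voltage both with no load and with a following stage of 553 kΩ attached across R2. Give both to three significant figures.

Unloaded: 7.67 V; loaded: 7.14 V

Open-circuit: V = 15.7 × 79.4/(83.2 + 79.4) = 7.67 V.
With the load, R2 becomes R2‖R_L = 69.43 kΩ, so V = 15.7 × 69.43/152.6 = 7.14 V.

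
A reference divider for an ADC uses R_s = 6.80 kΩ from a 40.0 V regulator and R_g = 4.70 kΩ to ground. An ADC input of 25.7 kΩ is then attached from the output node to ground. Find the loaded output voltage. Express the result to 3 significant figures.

V_out ≈ 14.8 V

The load sits in parallel with R_g: R_g‖R_L = (4.70 × 25.7) / (4.70 + 25.7) = 3.973 kΩ.
V_out = 40.0 × 3.973 / (6.80 + 3.973) = 40.0 × 3.973/10.77 = 14.8 V.
(Unloaded it would have been 16.3 V.)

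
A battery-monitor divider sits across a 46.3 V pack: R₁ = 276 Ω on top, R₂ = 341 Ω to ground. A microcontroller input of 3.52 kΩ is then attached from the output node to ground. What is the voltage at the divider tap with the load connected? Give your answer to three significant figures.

The load sits in parallel with R₂: R₂‖R_L = (341 × 3520) / (341 + 3520) = 310.9 Ω.
V_out = 46.3 × 310.9 / (276 + 310.9) = 46.3 × 310.9/586.9 = 24.5 V.

V_out ≈ 24.5 V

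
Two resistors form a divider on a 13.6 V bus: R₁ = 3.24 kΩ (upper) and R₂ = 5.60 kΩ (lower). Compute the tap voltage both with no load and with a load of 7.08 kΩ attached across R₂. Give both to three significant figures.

Open-circuit: V = 13.6 × 5.60/(3.24 + 5.60) = 8.62 V.
With the load, R₂ becomes R₂‖R_L = 3.127 kΩ, so V = 13.6 × 3.127/6.367 = 6.68 V.

Unloaded: 8.62 V; loaded: 6.68 V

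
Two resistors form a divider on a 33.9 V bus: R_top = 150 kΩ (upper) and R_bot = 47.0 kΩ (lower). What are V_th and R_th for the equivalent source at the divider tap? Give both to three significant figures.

V_th is the open-circuit tap voltage: 33.9 × 47.0/(150 + 47.0) = 8.09 V.
With the supply zeroed, R_top and R_bot appear in parallel from the tap: R_th = R_top‖R_bot = (150 × 47.0)/197.0 = 35.8 kΩ.

V_th = 8.09 V, R_th = 35.8 kΩ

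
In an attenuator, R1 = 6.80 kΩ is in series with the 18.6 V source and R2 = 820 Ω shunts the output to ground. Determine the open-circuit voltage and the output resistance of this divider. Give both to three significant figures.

V_th is the open-circuit tap voltage: 18.6 × 820/(6800 + 820) = 2.00 V.
With the supply zeroed, R1 and R2 appear in parallel from the tap: R_th = R1‖R2 = (6800 × 820)/7620 = 732 Ω.

V_th = 2.00 V, R_th = 732 Ω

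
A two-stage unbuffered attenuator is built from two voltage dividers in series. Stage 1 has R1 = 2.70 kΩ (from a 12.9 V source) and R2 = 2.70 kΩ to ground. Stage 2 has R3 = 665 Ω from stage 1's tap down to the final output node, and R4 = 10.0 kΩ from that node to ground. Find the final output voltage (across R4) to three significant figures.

Stage 2 presents R3+R4 = 10660 Ω as a load on stage 1's tap.
Stage 1's lower leg becomes R2‖(R3+R4) = 2155 Ω, so V_mid = 12.9 × 2155/4855 = 5.725 V.
Stage 2 is itself unloaded: V_out = V_mid × R4/(R3+R4) = 5.725 × 10000/10660 = 5.37 V.

V_out ≈ 5.37 V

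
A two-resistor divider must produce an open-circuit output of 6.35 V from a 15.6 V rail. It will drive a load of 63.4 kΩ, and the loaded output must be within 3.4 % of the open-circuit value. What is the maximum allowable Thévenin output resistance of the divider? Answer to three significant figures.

R_th ≤ 2.23 kΩ

Loading drop = R_th/(R_th + R_L) ≤ 0.0340, so R_th ≤ R_L · ε/(1−ε) = 63.4 kΩ × 0.0340/0.9660 = 2.23 kΩ.
(Any R1, R2 with R2/(R1+R2) = 0.407 and R1‖R2 ≤ 2.23 kΩ will meet the spec.)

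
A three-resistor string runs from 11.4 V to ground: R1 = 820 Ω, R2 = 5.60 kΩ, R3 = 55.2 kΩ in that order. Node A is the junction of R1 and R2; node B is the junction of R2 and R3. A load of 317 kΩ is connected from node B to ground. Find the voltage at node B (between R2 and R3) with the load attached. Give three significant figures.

At node B, R3 is in parallel with the load: R3‖R_L = 47010 Ω.
Below node A the resistance is R2 + (R3‖R_L) = 52610 Ω, so V_A = 11.4 × 52610/53430 = 11.23 V.
Then V_B = V_A × (R3‖R_L)/(R2 + R3‖R_L) = 11.23 × 47010/52610 = 10.0 V.

V ≈ 10.0 V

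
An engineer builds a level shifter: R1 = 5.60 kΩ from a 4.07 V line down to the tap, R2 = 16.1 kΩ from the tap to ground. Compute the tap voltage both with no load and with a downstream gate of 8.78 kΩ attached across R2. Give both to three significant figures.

Unloaded: 3.02 V; loaded: 2.05 V

Open-circuit: V = 4.07 × 16.1/(5.60 + 16.1) = 3.02 V.
With the load, R2 becomes R2‖R_L = 5.682 kΩ, so V = 4.07 × 5.682/11.28 = 2.05 V.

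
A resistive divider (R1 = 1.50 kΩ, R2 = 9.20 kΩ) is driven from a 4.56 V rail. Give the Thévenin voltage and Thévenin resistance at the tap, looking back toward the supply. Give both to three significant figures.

V_th is the open-circuit tap voltage: 4.56 × 9.20/(1.50 + 9.20) = 3.92 V.
With the supply zeroed, R1 and R2 appear in parallel from the tap: R_th = R1‖R2 = (1.50 × 9.20)/10.70 = 1.29 kΩ.

V_th = 3.92 V, R_th = 1.29 kΩ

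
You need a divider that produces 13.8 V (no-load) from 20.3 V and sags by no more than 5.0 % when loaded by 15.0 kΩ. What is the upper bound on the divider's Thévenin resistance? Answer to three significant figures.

R_th ≤ 789 Ω

Loading drop = R_th/(R_th + R_L) ≤ 0.0500, so R_th ≤ R_L · ε/(1−ε) = 15.0 kΩ × 0.0500/0.9500 = 789 Ω.
(Any R1, R2 with R2/(R1+R2) = 0.680 and R1‖R2 ≤ 789 Ω will meet the spec.)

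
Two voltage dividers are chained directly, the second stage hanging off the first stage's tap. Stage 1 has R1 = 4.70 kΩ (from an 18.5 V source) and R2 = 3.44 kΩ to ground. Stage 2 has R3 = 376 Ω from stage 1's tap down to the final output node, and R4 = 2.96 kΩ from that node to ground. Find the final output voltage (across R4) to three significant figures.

Stage 2 presents R3+R4 = 3336 Ω as a load on stage 1's tap.
Stage 1's lower leg becomes R2‖(R3+R4) = 1694 Ω, so V_mid = 18.5 × 1694/6394 = 4.900 V.
Stage 2 is itself unloaded: V_out = V_mid × R4/(R3+R4) = 4.900 × 2960/3336 = 4.35 V.

V_out ≈ 4.35 V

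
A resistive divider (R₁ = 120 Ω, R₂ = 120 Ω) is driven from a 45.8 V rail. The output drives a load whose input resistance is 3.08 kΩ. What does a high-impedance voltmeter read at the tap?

V_out ≈ 22.5 V

The load sits in parallel with R₂: R₂‖R_L = (120 × 3080) / (120 + 3080) = 115.5 Ω.
V_out = 45.8 × 115.5 / (120 + 115.5) = 45.8 × 115.5/235.5 = 22.5 V.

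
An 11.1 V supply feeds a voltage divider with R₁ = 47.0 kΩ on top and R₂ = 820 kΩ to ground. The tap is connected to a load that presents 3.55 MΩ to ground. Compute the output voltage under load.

V_out ≈ 10.4 V

The load sits in parallel with R₂: R₂‖R_L = (820 × 3550) / (820 + 3550) = 666.1 kΩ.
V_out = 11.1 × 666.1 / (47.0 + 666.1) = 11.1 × 666.1/713.1 = 10.4 V.
(Unloaded it would have been 10.5 V.)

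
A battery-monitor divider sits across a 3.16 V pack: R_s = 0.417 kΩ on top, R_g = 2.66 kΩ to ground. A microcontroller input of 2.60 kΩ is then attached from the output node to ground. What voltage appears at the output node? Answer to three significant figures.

The load sits in parallel with R_g: R_g‖R_L = (2660 × 2600) / (2660 + 2600) = 1315 Ω.
V_out = 3.16 × 1315 / (417 + 1315) = 3.16 × 1315/1732 = 2.40 V.
(Unloaded it would have been 2.73 V.)

V_out ≈ 2.40 V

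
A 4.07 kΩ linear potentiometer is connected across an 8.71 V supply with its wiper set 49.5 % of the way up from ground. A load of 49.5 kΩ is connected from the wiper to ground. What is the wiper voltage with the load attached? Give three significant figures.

The wiper splits the pot into (1−α)R = 2.055 kΩ above and αR = 2.015 kΩ below.
Lower section ‖ load = 1.936 kΩ.
V_wiper = 8.71 × 1.936/(2.055 + 1.936) = 4.22 V.

V ≈ 4.22 V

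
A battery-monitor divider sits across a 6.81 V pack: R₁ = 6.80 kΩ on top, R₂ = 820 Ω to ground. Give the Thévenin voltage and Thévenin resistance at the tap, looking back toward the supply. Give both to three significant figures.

V_th = 0.733 V, R_th = 732 Ω

V_th is the open-circuit tap voltage: 6.81 × 820/(6800 + 820) = 0.733 V.
With the supply zeroed, R₁ and R₂ appear in parallel from the tap: R_th = R₁‖R₂ = (6800 × 820)/7620 = 732 Ω.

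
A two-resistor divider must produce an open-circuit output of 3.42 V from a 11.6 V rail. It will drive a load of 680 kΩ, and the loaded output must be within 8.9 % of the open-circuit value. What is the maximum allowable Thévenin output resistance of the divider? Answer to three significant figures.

Loading drop = R_th/(R_th + R_L) ≤ 0.0890, so R_th ≤ R_L · ε/(1−ε) = 680 kΩ × 0.0890/0.9110 = 66.4 kΩ.
(Any R1, R2 with R2/(R1+R2) = 0.295 and R1‖R2 ≤ 66.4 kΩ will meet the spec.)

R_th ≤ 66.4 kΩ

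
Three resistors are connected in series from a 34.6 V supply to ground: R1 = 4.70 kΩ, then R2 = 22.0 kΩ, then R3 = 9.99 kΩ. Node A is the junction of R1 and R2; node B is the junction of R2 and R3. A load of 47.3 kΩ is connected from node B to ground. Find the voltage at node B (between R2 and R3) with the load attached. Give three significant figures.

V ≈ 8.17 V

At node B, R3 is in parallel with the load: R3‖R_L = 8.248 kΩ.
Below node A the resistance is R2 + (R3‖R_L) = 30.25 kΩ, so V_A = 34.6 × 30.25/34.95 = 29.95 V.
Then V_B = V_A × (R3‖R_L)/(R2 + R3‖R_L) = 29.95 × 8.248/30.25 = 8.17 V.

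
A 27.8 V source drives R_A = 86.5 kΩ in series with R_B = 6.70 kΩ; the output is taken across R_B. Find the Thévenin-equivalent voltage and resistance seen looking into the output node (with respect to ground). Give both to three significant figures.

V_th is the open-circuit tap voltage: 27.8 × 6.70/(86.5 + 6.70) = 2.00 V.
With the supply zeroed, R_A and R_B appear in parallel from the tap: R_th = R_A‖R_B = (86.5 × 6.70)/93.20 = 6.22 kΩ.

V_th = 2.00 V, R_th = 6.22 kΩ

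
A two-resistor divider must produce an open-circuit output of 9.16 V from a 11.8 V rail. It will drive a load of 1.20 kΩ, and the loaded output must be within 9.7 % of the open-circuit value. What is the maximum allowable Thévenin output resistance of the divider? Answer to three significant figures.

R_th ≤ 129 Ω

Loading drop = R_th/(R_th + R_L) ≤ 0.0970, so R_th ≤ R_L · ε/(1−ε) = 1.20 kΩ × 0.0970/0.9030 = 129 Ω.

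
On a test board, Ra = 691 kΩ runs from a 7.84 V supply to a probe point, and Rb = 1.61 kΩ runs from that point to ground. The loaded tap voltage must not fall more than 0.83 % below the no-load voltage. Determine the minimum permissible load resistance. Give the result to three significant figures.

R_L(min) ≈ 192 kΩ

Output resistance R_th = Ra‖Rb = (691 × 1.61)/692.6 = 1.606 kΩ.
The fractional drop is R_th/(R_th + R_L); requiring this ≤ 0.00830 gives R_L ≥ R_th(1/0.00830 − 1) = 1.606 × 119.5 = 192 kΩ.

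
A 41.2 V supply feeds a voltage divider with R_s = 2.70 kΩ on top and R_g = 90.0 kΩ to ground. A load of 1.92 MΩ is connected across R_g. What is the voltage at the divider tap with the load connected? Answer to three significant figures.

The load sits in parallel with R_g: R_g‖R_L = (90.0 × 1920) / (90.0 + 1920) = 85.97 kΩ.
V_out = 41.2 × 85.97 / (2.70 + 85.97) = 41.2 × 85.97/88.67 = 39.9 V.

V_out ≈ 39.9 V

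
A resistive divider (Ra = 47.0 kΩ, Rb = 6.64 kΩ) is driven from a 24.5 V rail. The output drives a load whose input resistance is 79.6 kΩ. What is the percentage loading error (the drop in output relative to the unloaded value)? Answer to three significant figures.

6.81 %

The divider's output (Thévenin) resistance is Ra‖Rb = 5.818 kΩ.
Fractional drop under load = R_th/(R_th + R_L) = 5.818 / (5.818 + 79.6) = 0.06811.
So the output falls by 6.81 %.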